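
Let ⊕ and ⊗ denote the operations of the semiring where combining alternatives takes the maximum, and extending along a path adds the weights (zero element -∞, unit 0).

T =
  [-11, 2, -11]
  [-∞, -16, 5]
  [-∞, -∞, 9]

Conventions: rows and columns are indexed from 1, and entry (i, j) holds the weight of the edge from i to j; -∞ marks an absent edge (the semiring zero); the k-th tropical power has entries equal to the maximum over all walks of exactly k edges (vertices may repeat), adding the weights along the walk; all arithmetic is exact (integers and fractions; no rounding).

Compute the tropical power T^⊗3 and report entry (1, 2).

T^⊗2:
  [-22, -9, 7]
  [-∞, -32, 14]
  [-∞, -∞, 18]
T^⊗3:
  [-33, -20, 16]
  [-∞, -48, 23]
  [-∞, -∞, 27]
Key observation: the optimum is the walk 1->1->1->2, with weight (-11) + (-11) + 2 = -20.
Optimal value attained by: walk 1->1->1->2.
Answer: (T^⊗3)[1][2] = -20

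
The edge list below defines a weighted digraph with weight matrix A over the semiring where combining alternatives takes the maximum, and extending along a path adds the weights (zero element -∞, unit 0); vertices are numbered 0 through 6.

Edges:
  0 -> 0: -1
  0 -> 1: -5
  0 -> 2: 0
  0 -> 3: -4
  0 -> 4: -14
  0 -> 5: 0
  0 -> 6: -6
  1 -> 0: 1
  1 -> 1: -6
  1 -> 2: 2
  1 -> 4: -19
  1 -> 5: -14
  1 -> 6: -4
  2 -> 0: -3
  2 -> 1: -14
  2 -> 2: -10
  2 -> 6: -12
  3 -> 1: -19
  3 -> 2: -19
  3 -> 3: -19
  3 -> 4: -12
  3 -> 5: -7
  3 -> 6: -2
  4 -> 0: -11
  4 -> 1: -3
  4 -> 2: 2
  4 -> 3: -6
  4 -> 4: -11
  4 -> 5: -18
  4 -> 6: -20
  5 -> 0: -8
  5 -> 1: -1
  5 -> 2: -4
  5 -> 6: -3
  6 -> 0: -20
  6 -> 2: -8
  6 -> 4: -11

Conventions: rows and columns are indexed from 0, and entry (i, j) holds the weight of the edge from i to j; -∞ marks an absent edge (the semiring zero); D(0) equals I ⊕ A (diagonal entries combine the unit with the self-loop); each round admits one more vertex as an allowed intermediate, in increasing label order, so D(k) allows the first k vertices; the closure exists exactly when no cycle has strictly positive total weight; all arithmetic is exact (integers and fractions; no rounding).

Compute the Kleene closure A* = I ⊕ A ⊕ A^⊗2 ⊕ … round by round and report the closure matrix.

D(0):
  [0, -5, 0, -4, -14, 0, -6]
  [1, 0, 2, -∞, -19, -14, -4]
  [-3, -14, 0, -∞, -∞, -∞, -12]
  [-∞, -19, -19, 0, -12, -7, -2]
  [-11, -3, 2, -6, 0, -18, -20]
  [-8, -1, -4, -∞, -∞, 0, -3]
  [-20, -∞, -8, -∞, -11, -∞, 0]
D(1):
  [0, -5, 0, -4, -14, 0, -6]
  [1, 0, 2, -3, -13, 1, -4]
  [-3, -8, 0, -7, -17, -3, -9]
  [-∞, -19, -19, 0, -12, -7, -2]
  [-11, -3, 2, -6, 0, -11, -17]
  [-8, -1, -4, -12, -22, 0, -3]
  [-20, -25, -8, -24, -11, -20, 0]
D(2):
  [0, -5, 0, -4, -14, 0, -6]
  [1, 0, 2, -3, -13, 1, -4]
  [-3, -8, 0, -7, -17, -3, -9]
  [-18, -19, -17, 0, -12, -7, -2]
  [-2, -3, 2, -6, 0, -2, -7]
  [0, -1, 1, -4, -14, 0, -3]
  [-20, -25, -8, -24, -11, -20, 0]
D(3):
  [0, -5, 0, -4, -14, 0, -6]
  [1, 0, 2, -3, -13, 1, -4]
  [-3, -8, 0, -7, -17, -3, -9]
  [-18, -19, -17, 0, -12, -7, -2]
  [-1, -3, 2, -5, 0, -1, -7]
  [0, -1, 1, -4, -14, 0, -3]
  [-11, -16, -8, -15, -11, -11, 0]
D(4):
  [0, -5, 0, -4, -14, 0, -6]
  [1, 0, 2, -3, -13, 1, -4]
  [-3, -8, 0, -7, -17, -3, -9]
  [-18, -19, -17, 0, -12, -7, -2]
  [-1, -3, 2, -5, 0, -1, -7]
  [0, -1, 1, -4, -14, 0, -3]
  [-11, -16, -8, -15, -11, -11, 0]
D(5):
  [0, -5, 0, -4, -14, 0, -6]
  [1, 0, 2, -3, -13, 1, -4]
  [-3, -8, 0, -7, -17, -3, -9]
  [-13, -15, -10, 0, -12, -7, -2]
  [-1, -3, 2, -5, 0, -1, -7]
  [0, -1, 1, -4, -14, 0, -3]
  [-11, -14, -8, -15, -11, -11, 0]
D(6):
  [0, -1, 1, -4, -14, 0, -3]
  [1, 0, 2, -3, -13, 1, -2]
  [-3, -4, 0, -7, -17, -3, -6]
  [-7, -8, -6, 0, -12, -7, -2]
  [-1, -2, 2, -5, 0, -1, -4]
  [0, -1, 1, -4, -14, 0, -3]
  [-11, -12, -8, -15, -11, -11, 0]
D(7):
  [0, -1, 1, -4, -14, 0, -3]
  [1, 0, 2, -3, -13, 1, -2]
  [-3, -4, 0, -7, -17, -3, -6]
  [-7, -8, -6, 0, -12, -7, -2]
  [-1, -2, 2, -5, 0, -1, -4]
  [0, -1, 1, -4, -14, 0, -3]
  [-11, -12, -8, -15, -11, -11, 0]
Answer: A* = [[0, -1, 1, -4, -14, 0, -3], [1, 0, 2, -3, -13, 1, -2], [-3, -4, 0, -7, -17, -3, -6], [-7, -8, -6, 0, -12, -7, -2], [-1, -2, 2, -5, 0, -1, -4], [0, -1, 1, -4, -14, 0, -3], [-11, -12, -8, -15, -11, -11, 0]]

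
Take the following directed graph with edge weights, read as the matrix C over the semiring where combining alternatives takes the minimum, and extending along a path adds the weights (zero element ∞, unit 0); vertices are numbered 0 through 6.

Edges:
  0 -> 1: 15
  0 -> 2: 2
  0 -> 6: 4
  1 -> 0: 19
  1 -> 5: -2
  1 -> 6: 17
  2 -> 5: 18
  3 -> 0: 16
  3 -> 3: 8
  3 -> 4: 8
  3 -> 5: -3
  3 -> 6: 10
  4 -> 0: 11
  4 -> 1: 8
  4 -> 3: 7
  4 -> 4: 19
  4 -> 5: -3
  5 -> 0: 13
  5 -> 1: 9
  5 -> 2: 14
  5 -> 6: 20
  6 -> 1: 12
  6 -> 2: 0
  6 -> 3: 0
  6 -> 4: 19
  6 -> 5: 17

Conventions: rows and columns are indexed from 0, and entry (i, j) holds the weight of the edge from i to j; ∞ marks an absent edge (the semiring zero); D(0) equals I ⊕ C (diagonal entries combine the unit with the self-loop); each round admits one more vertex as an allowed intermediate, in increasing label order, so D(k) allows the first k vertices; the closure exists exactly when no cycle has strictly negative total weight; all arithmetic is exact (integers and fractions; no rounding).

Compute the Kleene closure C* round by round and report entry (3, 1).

D(0):
  [0, 15, 2, ∞, ∞, ∞, 4]
  [19, 0, ∞, ∞, ∞, -2, 17]
  [∞, ∞, 0, ∞, ∞, 18, ∞]
  [16, ∞, ∞, 0, 8, -3, 10]
  [11, 8, ∞, 7, 0, -3, ∞]
  [13, 9, 14, ∞, ∞, 0, 20]
  [∞, 12, 0, 0, 19, 17, 0]
D(1):
  [0, 15, 2, ∞, ∞, ∞, 4]
  [19, 0, 21, ∞, ∞, -2, 17]
  [∞, ∞, 0, ∞, ∞, 18, ∞]
  [16, 31, 18, 0, 8, -3, 10]
  [11, 8, 13, 7, 0, -3, 15]
  [13, 9, 14, ∞, ∞, 0, 17]
  [∞, 12, 0, 0, 19, 17, 0]
D(2):
  [0, 15, 2, ∞, ∞, 13, 4]
  [19, 0, 21, ∞, ∞, -2, 17]
  [∞, ∞, 0, ∞, ∞, 18, ∞]
  [16, 31, 18, 0, 8, -3, 10]
  [11, 8, 13, 7, 0, -3, 15]
  [13, 9, 14, ∞, ∞, 0, 17]
  [31, 12, 0, 0, 19, 10, 0]
D(3):
  [0, 15, 2, ∞, ∞, 13, 4]
  [19, 0, 21, ∞, ∞, -2, 17]
  [∞, ∞, 0, ∞, ∞, 18, ∞]
  [16, 31, 18, 0, 8, -3, 10]
  [11, 8, 13, 7, 0, -3, 15]
  [13, 9, 14, ∞, ∞, 0, 17]
  [31, 12, 0, 0, 19, 10, 0]
D(4):
  [0, 15, 2, ∞, ∞, 13, 4]
  [19, 0, 21, ∞, ∞, -2, 17]
  [∞, ∞, 0, ∞, ∞, 18, ∞]
  [16, 31, 18, 0, 8, -3, 10]
  [11, 8, 13, 7, 0, -3, 15]
  [13, 9, 14, ∞, ∞, 0, 17]
  [16, 12, 0, 0, 8, -3, 0]
D(5):
  [0, 15, 2, ∞, ∞, 13, 4]
  [19, 0, 21, ∞, ∞, -2, 17]
  [∞, ∞, 0, ∞, ∞, 18, ∞]
  [16, 16, 18, 0, 8, -3, 10]
  [11, 8, 13, 7, 0, -3, 15]
  [13, 9, 14, ∞, ∞, 0, 17]
  [16, 12, 0, 0, 8, -3, 0]
D(6):
  [0, 15, 2, ∞, ∞, 13, 4]
  [11, 0, 12, ∞, ∞, -2, 15]
  [31, 27, 0, ∞, ∞, 18, 35]
  [10, 6, 11, 0, 8, -3, 10]
  [10, 6, 11, 7, 0, -3, 14]
  [13, 9, 14, ∞, ∞, 0, 17]
  [10, 6, 0, 0, 8, -3, 0]
D(7):
  [0, 10, 2, 4, 12, 1, 4]
  [11, 0, 12, 15, 23, -2, 15]
  [31, 27, 0, 35, 43, 18, 35]
  [10, 6, 10, 0, 8, -3, 10]
  [10, 6, 11, 7, 0, -3, 14]
  [13, 9, 14, 17, 25, 0, 17]
  [10, 6, 0, 0, 8, -3, 0]
Answer: C*[3][1] = 6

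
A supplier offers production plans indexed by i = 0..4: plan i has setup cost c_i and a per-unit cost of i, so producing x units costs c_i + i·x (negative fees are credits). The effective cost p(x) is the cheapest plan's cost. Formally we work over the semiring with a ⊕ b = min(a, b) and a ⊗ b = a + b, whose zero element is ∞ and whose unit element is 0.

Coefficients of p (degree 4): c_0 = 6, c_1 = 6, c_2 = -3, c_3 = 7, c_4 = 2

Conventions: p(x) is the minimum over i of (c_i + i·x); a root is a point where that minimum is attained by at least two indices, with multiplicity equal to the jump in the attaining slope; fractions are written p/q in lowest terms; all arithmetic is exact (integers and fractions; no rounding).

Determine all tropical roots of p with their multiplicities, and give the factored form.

hull edge (i=0, c=6) to (i=2, c=-3): slope -9/2, span 2
hull edge (i=2, c=-3) to (i=4, c=2): slope 5/2, span 2
Factored form: p(x) = 2 ⊗ (x ⊕ (-5/2)) ⊗ (x ⊕ (-5/2)) ⊗ (x ⊕ 9/2) ⊗ (x ⊕ 9/2)
Answer: roots = -5/2 (mult 2), 9/2 (mult 2)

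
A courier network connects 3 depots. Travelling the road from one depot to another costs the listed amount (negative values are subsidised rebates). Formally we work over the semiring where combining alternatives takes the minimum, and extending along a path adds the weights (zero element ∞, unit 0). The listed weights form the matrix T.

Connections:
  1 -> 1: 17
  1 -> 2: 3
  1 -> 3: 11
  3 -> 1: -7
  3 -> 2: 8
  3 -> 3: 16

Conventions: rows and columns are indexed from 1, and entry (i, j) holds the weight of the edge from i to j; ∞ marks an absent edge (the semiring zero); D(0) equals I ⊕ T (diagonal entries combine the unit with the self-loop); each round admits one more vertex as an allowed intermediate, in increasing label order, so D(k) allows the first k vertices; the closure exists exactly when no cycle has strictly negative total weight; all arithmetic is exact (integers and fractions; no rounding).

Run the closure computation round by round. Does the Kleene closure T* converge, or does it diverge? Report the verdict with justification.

D(0):
  [0, 3, 11]
  [∞, 0, ∞]
  [-7, 8, 0]
D(1):
  [0, 3, 11]
  [∞, 0, ∞]
  [-7, -4, 0]
D(2):
  [0, 3, 11]
  [∞, 0, ∞]
  [-7, -4, 0]
D(3):
  [0, 3, 11]
  [∞, 0, ∞]
  [-7, -4, 0]
Key observation: every diagonal entry stays at the unit through all rounds, so no improving cycle exists.
Answer: CONVERGES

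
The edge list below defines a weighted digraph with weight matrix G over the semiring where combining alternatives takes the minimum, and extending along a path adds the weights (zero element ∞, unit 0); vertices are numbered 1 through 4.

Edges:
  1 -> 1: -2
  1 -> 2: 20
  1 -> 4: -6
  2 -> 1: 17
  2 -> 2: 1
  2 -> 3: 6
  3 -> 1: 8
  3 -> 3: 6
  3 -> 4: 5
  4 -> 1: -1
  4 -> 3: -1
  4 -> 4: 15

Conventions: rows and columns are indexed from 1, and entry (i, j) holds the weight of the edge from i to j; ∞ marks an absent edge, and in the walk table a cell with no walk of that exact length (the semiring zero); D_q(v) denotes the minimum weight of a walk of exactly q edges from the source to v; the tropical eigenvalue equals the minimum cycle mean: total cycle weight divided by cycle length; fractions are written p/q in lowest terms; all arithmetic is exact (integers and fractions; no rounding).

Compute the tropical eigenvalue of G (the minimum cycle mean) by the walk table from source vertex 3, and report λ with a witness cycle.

q=0: [∞, ∞, 0, ∞]
q=1: [8, ∞, 6, 5]
q=2: [4, 28, 4, 2]
q=3: [1, 24, 1, -2]
q=4: [-3, 21, -3, -5]
Optimal cycle mean attained by: cycle 1->4->1, total (-6) + (-1), length 2.
Answer: λ = -7/2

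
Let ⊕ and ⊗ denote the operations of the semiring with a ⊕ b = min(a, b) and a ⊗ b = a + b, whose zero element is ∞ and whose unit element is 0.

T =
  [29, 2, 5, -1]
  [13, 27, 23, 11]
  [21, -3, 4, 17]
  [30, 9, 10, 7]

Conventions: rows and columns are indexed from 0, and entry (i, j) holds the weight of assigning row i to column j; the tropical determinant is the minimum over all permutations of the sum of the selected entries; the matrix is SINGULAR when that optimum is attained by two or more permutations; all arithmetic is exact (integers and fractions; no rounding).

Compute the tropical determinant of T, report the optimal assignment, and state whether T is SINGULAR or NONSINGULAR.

σ = (0, 1, 2, 3): 29 + 27 + 4 + 7 = 67
σ = (0, 1, 3, 2): 29 + 27 + 17 + 10 = 83
σ = (0, 2, 1, 3): 29 + 23 + (-3) + 7 = 56
σ = (0, 2, 3, 1): 29 + 23 + 17 + 9 = 78
σ = (0, 3, 1, 2): 29 + 11 + (-3) + 10 = 47
σ = (0, 3, 2, 1): 29 + 11 + 4 + 9 = 53
σ = (1, 0, 2, 3): 2 + 13 + 4 + 7 = 26
σ = (1, 0, 3, 2): 2 + 13 + 17 + 10 = 42
σ = (1, 2, 0, 3): 2 + 23 + 21 + 7 = 53
σ = (1, 2, 3, 0): 2 + 23 + 17 + 30 = 72
σ = (1, 3, 0, 2): 2 + 11 + 21 + 10 = 44
σ = (1, 3, 2, 0): 2 + 11 + 4 + 30 = 47
σ = (2, 0, 1, 3): 5 + 13 + (-3) + 7 = 22
σ = (2, 0, 3, 1): 5 + 13 + 17 + 9 = 44
σ = (2, 1, 0, 3): 5 + 27 + 21 + 7 = 60
σ = (2, 1, 3, 0): 5 + 27 + 17 + 30 = 79
σ = (2, 3, 0, 1): 5 + 11 + 21 + 9 = 46
σ = (2, 3, 1, 0): 5 + 11 + (-3) + 30 = 43
σ = (3, 0, 1, 2): (-1) + 13 + (-3) + 10 = 19
σ = (3, 0, 2, 1): (-1) + 13 + 4 + 9 = 25
σ = (3, 1, 0, 2): (-1) + 27 + 21 + 10 = 57
σ = (3, 1, 2, 0): (-1) + 27 + 4 + 30 = 60
σ = (3, 2, 0, 1): (-1) + 23 + 21 + 9 = 52
σ = (3, 2, 1, 0): (-1) + 23 + (-3) + 30 = 49
Optimal value attained by: σ = (3, 0, 1, 2).
Answer: det⊕(T) = 19; verdict: NONSINGULAR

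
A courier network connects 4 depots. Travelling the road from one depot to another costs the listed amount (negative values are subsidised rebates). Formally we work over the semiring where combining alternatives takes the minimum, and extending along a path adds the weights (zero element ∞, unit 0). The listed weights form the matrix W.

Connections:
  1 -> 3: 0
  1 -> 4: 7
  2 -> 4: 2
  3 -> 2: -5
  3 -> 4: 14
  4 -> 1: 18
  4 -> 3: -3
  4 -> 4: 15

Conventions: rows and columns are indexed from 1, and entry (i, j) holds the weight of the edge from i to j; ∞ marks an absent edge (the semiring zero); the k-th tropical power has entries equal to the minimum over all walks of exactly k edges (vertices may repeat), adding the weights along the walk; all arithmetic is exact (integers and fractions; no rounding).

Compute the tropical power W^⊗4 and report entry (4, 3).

W^⊗2:
  [25, -5, 4, 14]
  [20, ∞, -1, 17]
  [32, ∞, 11, -3]
  [33, -8, 12, 11]
W^⊗3:
  [32, -1, 11, -3]
  [35, -6, 14, 13]
  [15, 6, -6, 12]
  [29, 7, 8, -6]
W^⊗4:
  [15, 6, -6, 1]
  [31, 9, 10, -4]
  [30, -11, 9, 8]
  [12, 3, -9, 9]
Key observation: the optimum is the walk 4->3->2->4->3, with weight (-3) + (-5) + 2 + (-3) = -9.
Optimal value attained by: walk 4->3->2->4->3.
Answer: (W^⊗4)[4][3] = -9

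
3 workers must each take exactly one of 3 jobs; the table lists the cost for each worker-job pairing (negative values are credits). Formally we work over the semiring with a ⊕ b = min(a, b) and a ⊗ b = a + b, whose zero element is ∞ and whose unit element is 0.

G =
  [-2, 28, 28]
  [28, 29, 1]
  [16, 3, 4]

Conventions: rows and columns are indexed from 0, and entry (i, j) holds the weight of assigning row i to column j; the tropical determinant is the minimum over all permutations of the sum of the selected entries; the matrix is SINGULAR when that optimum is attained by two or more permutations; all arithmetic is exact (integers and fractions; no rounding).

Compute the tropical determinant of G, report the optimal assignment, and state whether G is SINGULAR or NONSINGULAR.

σ = (0, 1, 2): (-2) + 29 + 4 = 31
σ = (0, 2, 1): (-2) + 1 + 3 = 2
σ = (1, 0, 2): 28 + 28 + 4 = 60
σ = (1, 2, 0): 28 + 1 + 16 = 45
σ = (2, 0, 1): 28 + 28 + 3 = 59
σ = (2, 1, 0): 28 + 29 + 16 = 73
Optimal value attained by: σ = (0, 2, 1).
Answer: det⊕(G) = 2; verdict: NONSINGULAR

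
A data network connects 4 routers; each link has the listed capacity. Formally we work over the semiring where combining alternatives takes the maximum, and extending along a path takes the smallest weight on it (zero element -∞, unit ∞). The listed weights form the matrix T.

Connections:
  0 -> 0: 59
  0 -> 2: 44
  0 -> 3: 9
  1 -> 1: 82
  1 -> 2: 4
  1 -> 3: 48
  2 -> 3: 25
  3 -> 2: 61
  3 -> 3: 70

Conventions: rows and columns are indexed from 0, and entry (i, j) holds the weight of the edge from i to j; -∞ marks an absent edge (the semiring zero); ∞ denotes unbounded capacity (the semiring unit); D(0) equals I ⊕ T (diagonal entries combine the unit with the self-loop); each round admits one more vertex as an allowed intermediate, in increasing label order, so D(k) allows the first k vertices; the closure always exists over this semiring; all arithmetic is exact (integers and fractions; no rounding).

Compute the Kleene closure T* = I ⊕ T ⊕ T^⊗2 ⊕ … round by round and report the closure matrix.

D(0):
  [∞, -∞, 44, 9]
  [-∞, ∞, 4, 48]
  [-∞, -∞, ∞, 25]
  [-∞, -∞, 61, ∞]
D(1):
  [∞, -∞, 44, 9]
  [-∞, ∞, 4, 48]
  [-∞, -∞, ∞, 25]
  [-∞, -∞, 61, ∞]
D(2):
  [∞, -∞, 44, 9]
  [-∞, ∞, 4, 48]
  [-∞, -∞, ∞, 25]
  [-∞, -∞, 61, ∞]
D(3):
  [∞, -∞, 44, 25]
  [-∞, ∞, 4, 48]
  [-∞, -∞, ∞, 25]
  [-∞, -∞, 61, ∞]
D(4):
  [∞, -∞, 44, 25]
  [-∞, ∞, 48, 48]
  [-∞, -∞, ∞, 25]
  [-∞, -∞, 61, ∞]
Answer: T* = [[∞, -∞, 44, 25], [-∞, ∞, 48, 48], [-∞, -∞, ∞, 25], [-∞, -∞, 61, ∞]]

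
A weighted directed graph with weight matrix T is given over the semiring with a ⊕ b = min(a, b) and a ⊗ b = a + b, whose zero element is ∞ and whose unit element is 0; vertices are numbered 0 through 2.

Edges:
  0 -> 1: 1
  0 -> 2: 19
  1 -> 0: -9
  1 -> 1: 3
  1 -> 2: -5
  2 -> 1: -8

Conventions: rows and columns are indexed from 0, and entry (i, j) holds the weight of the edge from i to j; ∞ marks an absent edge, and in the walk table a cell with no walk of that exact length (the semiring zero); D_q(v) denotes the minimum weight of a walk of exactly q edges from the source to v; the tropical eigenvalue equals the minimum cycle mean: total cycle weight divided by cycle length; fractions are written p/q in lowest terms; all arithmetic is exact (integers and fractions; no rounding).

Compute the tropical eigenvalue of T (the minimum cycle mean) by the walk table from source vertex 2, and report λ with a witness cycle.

q=0: [∞, ∞, 0]
q=1: [∞, -8, ∞]
q=2: [-17, -5, -13]
q=3: [-14, -21, -10]
Optimal cycle mean attained by: cycle 1->2->1, total (-5) + (-8), length 2.
Answer: λ = -13/2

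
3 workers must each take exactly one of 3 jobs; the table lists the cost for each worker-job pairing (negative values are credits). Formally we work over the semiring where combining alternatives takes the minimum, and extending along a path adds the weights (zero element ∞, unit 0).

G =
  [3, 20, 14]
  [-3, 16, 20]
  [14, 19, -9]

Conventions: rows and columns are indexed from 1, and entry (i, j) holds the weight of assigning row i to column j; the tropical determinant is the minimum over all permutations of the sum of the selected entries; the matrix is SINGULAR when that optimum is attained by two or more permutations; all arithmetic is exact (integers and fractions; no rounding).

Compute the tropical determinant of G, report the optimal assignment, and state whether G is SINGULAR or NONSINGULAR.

σ = (1, 2, 3): 3 + 16 + (-9) = 10
σ = (1, 3, 2): 3 + 20 + 19 = 42
σ = (2, 1, 3): 20 + (-3) + (-9) = 8
σ = (2, 3, 1): 20 + 20 + 14 = 54
σ = (3, 1, 2): 14 + (-3) + 19 = 30
σ = (3, 2, 1): 14 + 16 + 14 = 44
Optimal value attained by: σ = (2, 1, 3).
Answer: det⊕(G) = 8; verdict: NONSINGULAR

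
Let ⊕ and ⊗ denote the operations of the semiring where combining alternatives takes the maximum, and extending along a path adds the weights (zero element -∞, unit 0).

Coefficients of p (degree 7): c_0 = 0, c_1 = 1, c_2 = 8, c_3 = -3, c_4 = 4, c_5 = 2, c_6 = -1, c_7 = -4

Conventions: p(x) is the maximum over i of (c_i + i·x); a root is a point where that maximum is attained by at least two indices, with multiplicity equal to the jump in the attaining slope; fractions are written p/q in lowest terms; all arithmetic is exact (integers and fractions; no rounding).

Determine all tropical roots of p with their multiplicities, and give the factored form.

hull edge (i=0, c=0) to (i=2, c=8): slope 4, span 2
hull edge (i=2, c=8) to (i=5, c=2): slope -2, span 3
hull edge (i=5, c=2) to (i=7, c=-4): slope -3, span 2
Factored form: p(x) = -4 ⊗ (x ⊕ (-4)) ⊗ (x ⊕ (-4)) ⊗ (x ⊕ 2) ⊗ (x ⊕ 2) ⊗ (x ⊕ 2) ⊗ (x ⊕ 3) ⊗ (x ⊕ 3)
Answer: roots = -4 (mult 2), 2 (mult 3), 3 (mult 2)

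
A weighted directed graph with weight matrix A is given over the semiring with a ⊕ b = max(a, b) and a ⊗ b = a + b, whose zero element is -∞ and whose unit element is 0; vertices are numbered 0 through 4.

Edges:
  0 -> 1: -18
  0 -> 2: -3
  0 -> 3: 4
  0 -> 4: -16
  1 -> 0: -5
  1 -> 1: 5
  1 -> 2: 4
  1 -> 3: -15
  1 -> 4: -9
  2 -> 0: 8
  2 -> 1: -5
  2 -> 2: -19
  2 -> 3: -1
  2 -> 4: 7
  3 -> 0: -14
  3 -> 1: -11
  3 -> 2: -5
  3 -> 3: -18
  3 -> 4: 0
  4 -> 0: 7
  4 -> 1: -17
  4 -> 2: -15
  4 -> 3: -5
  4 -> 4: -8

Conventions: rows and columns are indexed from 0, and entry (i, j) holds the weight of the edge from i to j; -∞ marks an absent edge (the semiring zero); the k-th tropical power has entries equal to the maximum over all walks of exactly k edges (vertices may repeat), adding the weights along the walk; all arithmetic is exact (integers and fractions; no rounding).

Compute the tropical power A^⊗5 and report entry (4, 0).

A^⊗2:
  [5, -7, -1, -4, 4]
  [12, 10, 9, 3, 11]
  [14, 0, 5, 12, -1]
  [7, -6, -7, -5, 2]
  [-1, -11, 4, 11, -5]
A^⊗3:
  [11, -2, 2, 9, 6]
  [18, 15, 14, 16, 16]
  [13, 5, 11, 18, 12]
  [9, -1, 4, 11, 0]
  [12, 0, 6, 3, 11]
A^⊗4:
  [13, 3, 8, 15, 9]
  [23, 20, 19, 22, 21]
  [19, 10, 13, 17, 18]
  [12, 4, 6, 13, 11]
  [18, 5, 9, 16, 13]
A^⊗5:
  [16, 8, 10, 17, 15]
  [28, 25, 24, 27, 26]
  [25, 15, 16, 23, 20]
  [18, 9, 9, 16, 13]
  [20, 10, 15, 22, 16]
Key observation: the optimum is the walk 4->0->3->2->4->0, with weight 7 + 4 + (-5) + 7 + 7 = 20.
Optimal value attained by: walk 4->0->3->2->4->0.
Answer: (A^⊗5)[4][0] = 20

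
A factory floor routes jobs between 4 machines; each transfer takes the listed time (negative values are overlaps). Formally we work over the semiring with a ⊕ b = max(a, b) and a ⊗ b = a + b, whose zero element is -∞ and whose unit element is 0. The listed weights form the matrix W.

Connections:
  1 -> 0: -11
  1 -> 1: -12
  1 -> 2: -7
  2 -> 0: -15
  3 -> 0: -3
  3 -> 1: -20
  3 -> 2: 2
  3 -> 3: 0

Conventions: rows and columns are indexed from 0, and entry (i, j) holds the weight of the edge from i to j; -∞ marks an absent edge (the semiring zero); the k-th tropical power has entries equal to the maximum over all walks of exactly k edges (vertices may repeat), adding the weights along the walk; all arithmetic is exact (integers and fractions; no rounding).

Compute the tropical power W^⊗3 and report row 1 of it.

W^⊗2:
  [-∞, -∞, -∞, -∞]
  [-22, -24, -19, -∞]
  [-∞, -∞, -∞, -∞]
  [-3, -20, 2, 0]
W^⊗3:
  [-∞, -∞, -∞, -∞]
  [-34, -36, -31, -∞]
  [-∞, -∞, -∞, -∞]
  [-3, -20, 2, 0]
Answer: row 1 of W^⊗3 = [-34, -36, -31, -∞]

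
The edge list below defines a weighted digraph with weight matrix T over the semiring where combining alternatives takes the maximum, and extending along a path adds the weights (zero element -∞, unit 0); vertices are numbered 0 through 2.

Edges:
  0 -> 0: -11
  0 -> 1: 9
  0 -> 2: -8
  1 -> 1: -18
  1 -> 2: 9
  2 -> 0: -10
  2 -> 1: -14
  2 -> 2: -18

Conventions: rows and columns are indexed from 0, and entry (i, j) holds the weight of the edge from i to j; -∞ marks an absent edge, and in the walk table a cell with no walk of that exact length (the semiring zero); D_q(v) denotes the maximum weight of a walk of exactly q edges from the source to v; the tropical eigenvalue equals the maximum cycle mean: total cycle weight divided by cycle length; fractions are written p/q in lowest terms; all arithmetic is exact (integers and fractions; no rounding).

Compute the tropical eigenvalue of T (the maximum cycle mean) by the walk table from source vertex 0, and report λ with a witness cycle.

q=0: [0, -∞, -∞]
q=1: [-11, 9, -8]
q=2: [-18, -2, 18]
q=3: [8, 4, 7]
Optimal cycle mean attained by: cycle 0->1->2->0, total 9 + 9 + (-10), length 3.
Answer: λ = 8/3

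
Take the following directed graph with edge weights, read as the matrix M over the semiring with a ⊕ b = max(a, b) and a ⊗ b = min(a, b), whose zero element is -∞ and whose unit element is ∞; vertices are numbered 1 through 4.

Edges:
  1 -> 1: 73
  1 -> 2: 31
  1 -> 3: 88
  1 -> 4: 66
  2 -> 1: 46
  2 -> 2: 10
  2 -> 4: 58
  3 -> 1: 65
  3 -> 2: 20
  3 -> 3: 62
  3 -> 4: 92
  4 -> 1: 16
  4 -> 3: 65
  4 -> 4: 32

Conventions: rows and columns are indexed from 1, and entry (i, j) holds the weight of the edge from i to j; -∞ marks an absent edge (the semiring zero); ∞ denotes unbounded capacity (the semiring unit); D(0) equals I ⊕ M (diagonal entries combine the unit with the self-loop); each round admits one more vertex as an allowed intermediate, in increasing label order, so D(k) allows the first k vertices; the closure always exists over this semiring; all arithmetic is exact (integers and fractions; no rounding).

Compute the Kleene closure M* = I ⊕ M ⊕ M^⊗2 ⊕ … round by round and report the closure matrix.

D(0):
  [∞, 31, 88, 66]
  [46, ∞, -∞, 58]
  [65, 20, ∞, 92]
  [16, -∞, 65, ∞]
D(1):
  [∞, 31, 88, 66]
  [46, ∞, 46, 58]
  [65, 31, ∞, 92]
  [16, 16, 65, ∞]
D(2):
  [∞, 31, 88, 66]
  [46, ∞, 46, 58]
  [65, 31, ∞, 92]
  [16, 16, 65, ∞]
D(3):
  [∞, 31, 88, 88]
  [46, ∞, 46, 58]
  [65, 31, ∞, 92]
  [65, 31, 65, ∞]
D(4):
  [∞, 31, 88, 88]
  [58, ∞, 58, 58]
  [65, 31, ∞, 92]
  [65, 31, 65, ∞]
Answer: M* = [[∞, 31, 88, 88], [58, ∞, 58, 58], [65, 31, ∞, 92], [65, 31, 65, ∞]]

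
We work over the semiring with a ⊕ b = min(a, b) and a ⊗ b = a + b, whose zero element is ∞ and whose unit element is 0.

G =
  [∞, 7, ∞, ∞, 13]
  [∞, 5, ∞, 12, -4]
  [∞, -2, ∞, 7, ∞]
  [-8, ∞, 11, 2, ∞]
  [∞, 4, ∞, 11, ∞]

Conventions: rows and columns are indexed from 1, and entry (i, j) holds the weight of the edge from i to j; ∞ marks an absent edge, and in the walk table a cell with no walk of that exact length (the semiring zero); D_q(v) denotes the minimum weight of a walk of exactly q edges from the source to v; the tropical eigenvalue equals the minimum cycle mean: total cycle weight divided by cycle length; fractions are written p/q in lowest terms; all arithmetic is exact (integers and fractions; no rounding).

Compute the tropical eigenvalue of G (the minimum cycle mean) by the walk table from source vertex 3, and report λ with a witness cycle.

q=0: [∞, ∞, 0, ∞, ∞]
q=1: [∞, -2, ∞, 7, ∞]
q=2: [-1, 3, 18, 9, -6]
q=3: [1, -2, 20, 5, -1]
q=4: [-3, 3, 16, 7, -6]
q=5: [-1, -2, 18, 5, -1]
Optimal cycle mean attained by: cycle 2->5->2, total (-4) + 4, length 2.
Answer: λ = 0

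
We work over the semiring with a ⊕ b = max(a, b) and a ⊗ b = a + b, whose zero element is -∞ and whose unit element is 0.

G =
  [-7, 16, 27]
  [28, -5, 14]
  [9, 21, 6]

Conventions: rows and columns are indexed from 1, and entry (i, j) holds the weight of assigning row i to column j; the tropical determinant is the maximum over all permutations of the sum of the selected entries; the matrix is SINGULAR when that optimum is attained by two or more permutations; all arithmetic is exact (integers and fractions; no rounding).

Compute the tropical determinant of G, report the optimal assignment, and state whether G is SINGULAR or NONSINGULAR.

σ = (1, 2, 3): (-7) + (-5) + 6 = -6
σ = (1, 3, 2): (-7) + 14 + 21 = 28
σ = (2, 1, 3): 16 + 28 + 6 = 50
σ = (2, 3, 1): 16 + 14 + 9 = 39
σ = (3, 1, 2): 27 + 28 + 21 = 76
σ = (3, 2, 1): 27 + (-5) + 9 = 31
Optimal value attained by: σ = (3, 1, 2).
Answer: det⊕(G) = 76; verdict: NONSINGULAR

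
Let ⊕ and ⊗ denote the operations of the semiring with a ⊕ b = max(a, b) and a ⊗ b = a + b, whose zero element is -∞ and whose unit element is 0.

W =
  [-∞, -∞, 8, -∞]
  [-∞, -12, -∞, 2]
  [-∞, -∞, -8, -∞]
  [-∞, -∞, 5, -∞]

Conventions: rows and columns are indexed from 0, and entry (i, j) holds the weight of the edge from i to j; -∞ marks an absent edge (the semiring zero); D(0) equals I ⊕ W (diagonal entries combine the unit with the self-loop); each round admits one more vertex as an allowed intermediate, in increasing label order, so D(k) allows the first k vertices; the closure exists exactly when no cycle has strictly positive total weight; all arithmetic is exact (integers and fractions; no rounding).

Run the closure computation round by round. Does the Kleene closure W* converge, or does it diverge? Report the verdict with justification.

D(0):
  [0, -∞, 8, -∞]
  [-∞, 0, -∞, 2]
  [-∞, -∞, 0, -∞]
  [-∞, -∞, 5, 0]
D(1):
  [0, -∞, 8, -∞]
  [-∞, 0, -∞, 2]
  [-∞, -∞, 0, -∞]
  [-∞, -∞, 5, 0]
D(2):
  [0, -∞, 8, -∞]
  [-∞, 0, -∞, 2]
  [-∞, -∞, 0, -∞]
  [-∞, -∞, 5, 0]
D(3):
  [0, -∞, 8, -∞]
  [-∞, 0, -∞, 2]
  [-∞, -∞, 0, -∞]
  [-∞, -∞, 5, 0]
D(4):
  [0, -∞, 8, -∞]
  [-∞, 0, 7, 2]
  [-∞, -∞, 0, -∞]
  [-∞, -∞, 5, 0]
Key observation: every diagonal entry stays at the unit through all rounds, so no improving cycle exists.
Answer: CONVERGES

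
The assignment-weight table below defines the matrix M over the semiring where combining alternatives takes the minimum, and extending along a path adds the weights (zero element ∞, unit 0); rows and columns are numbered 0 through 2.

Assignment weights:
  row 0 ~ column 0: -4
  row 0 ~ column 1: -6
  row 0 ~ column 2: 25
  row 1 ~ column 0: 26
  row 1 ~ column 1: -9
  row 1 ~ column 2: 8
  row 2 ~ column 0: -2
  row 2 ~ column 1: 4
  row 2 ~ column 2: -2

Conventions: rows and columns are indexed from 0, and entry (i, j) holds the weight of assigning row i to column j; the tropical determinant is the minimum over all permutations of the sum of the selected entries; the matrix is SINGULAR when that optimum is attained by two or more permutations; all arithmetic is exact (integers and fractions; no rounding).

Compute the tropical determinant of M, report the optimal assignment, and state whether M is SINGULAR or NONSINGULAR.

σ = (0, 1, 2): (-4) + (-9) + (-2) = -15
σ = (0, 2, 1): (-4) + 8 + 4 = 8
σ = (1, 0, 2): (-6) + 26 + (-2) = 18
σ = (1, 2, 0): (-6) + 8 + (-2) = 0
σ = (2, 0, 1): 25 + 26 + 4 = 55
σ = (2, 1, 0): 25 + (-9) + (-2) = 14
Optimal value attained by: σ = (0, 1, 2).
Answer: det⊕(M) = -15; verdict: NONSINGULAR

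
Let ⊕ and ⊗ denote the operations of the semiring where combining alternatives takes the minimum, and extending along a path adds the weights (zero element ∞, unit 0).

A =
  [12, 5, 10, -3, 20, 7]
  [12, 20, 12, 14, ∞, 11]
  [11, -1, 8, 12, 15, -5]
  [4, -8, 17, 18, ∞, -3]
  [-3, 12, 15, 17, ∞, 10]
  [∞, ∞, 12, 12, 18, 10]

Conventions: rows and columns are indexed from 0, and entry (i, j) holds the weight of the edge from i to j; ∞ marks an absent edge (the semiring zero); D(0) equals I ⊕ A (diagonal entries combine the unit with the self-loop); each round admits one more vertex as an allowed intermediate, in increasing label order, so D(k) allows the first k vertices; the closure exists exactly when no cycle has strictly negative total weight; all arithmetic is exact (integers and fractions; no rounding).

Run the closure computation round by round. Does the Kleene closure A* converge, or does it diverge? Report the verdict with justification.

D(0):
  [0, 5, 10, -3, 20, 7]
  [12, 0, 12, 14, ∞, 11]
  [11, -1, 0, 12, 15, -5]
  [4, -8, 17, 0, ∞, -3]
  [-3, 12, 15, 17, 0, 10]
  [∞, ∞, 12, 12, 18, 0]
D(1):
  [0, 5, 10, -3, 20, 7]
  [12, 0, 12, 9, 32, 11]
  [11, -1, 0, 8, 15, -5]
  [4, -8, 14, 0, 24, -3]
  [-3, 2, 7, -6, 0, 4]
  [∞, ∞, 12, 12, 18, 0]
D(2):
  [0, 5, 10, -3, 20, 7]
  [12, 0, 12, 9, 32, 11]
  [11, -1, 0, 8, 15, -5]
  [4, -8, 4, 0, 24, -3]
  [-3, 2, 7, -6, 0, 4]
  [∞, ∞, 12, 12, 18, 0]
D(3):
  [0, 5, 10, -3, 20, 5]
  [12, 0, 12, 9, 27, 7]
  [11, -1, 0, 8, 15, -5]
  [4, -8, 4, 0, 19, -3]
  [-3, 2, 7, -6, 0, 2]
  [23, 11, 12, 12, 18, 0]
D(4):
  [0, -11, 1, -3, 16, -6]
  [12, 0, 12, 9, 27, 6]
  [11, -1, 0, 8, 15, -5]
  [4, -8, 4, 0, 19, -3]
  [-3, -14, -2, -6, 0, -9]
  [16, 4, 12, 12, 18, 0]
D(5):
  [0, -11, 1, -3, 16, -6]
  [12, 0, 12, 9, 27, 6]
  [11, -1, 0, 8, 15, -5]
  [4, -8, 4, 0, 19, -3]
  [-3, -14, -2, -6, 0, -9]
  [15, 4, 12, 12, 18, 0]
D(6):
  [0, -11, 1, -3, 12, -6]
  [12, 0, 12, 9, 24, 6]
  [10, -1, 0, 7, 13, -5]
  [4, -8, 4, 0, 15, -3]
  [-3, -14, -2, -6, 0, -9]
  [15, 4, 12, 12, 18, 0]
Key observation: every diagonal entry stays at the unit through all rounds, so no improving cycle exists.
Answer: CONVERGES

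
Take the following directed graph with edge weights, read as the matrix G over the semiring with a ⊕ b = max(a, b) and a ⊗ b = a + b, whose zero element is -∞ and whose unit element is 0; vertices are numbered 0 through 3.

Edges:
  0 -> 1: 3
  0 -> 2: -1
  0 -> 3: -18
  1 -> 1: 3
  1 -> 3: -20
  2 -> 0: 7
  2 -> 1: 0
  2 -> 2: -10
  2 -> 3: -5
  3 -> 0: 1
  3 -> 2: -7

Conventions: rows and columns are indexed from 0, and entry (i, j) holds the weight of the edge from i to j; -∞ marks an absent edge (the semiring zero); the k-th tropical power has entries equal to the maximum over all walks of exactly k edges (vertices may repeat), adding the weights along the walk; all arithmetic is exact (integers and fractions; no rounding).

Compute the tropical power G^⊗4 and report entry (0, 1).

G^⊗2:
  [6, 6, -11, -6]
  [-19, 6, -27, -17]
  [-3, 10, 6, -11]
  [0, 4, 0, -12]
G^⊗3:
  [-4, 9, 5, -12]
  [-16, 9, -20, -14]
  [13, 13, -4, 1]
  [7, 7, -1, -5]
G^⊗4:
  [12, 12, -5, 0]
  [-13, 12, -17, -11]
  [3, 16, 12, -5]
  [6, 10, 6, -6]
Key observation: the optimum is the walk 0->1->1->1->1, with weight 3 + 3 + 3 + 3 = 12.
Optimal value attained by: walk 0->1->1->1->1.
Answer: (G^⊗4)[0][1] = 12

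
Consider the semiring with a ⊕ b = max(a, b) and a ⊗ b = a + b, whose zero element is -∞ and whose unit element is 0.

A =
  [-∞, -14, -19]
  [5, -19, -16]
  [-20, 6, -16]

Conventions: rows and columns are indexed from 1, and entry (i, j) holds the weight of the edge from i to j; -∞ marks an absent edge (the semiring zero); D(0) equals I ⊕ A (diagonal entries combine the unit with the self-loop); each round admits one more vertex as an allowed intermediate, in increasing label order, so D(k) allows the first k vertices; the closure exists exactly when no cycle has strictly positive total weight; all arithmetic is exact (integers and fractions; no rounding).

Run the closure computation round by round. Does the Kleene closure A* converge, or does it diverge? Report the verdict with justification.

D(0):
  [0, -14, -19]
  [5, 0, -16]
  [-20, 6, 0]
D(1):
  [0, -14, -19]
  [5, 0, -14]
  [-20, 6, 0]
D(2):
  [0, -14, -19]
  [5, 0, -14]
  [11, 6, 0]
D(3):
  [0, -13, -19]
  [5, 0, -14]
  [11, 6, 0]
Key observation: every diagonal entry stays at the unit through all rounds, so no improving cycle exists.
Answer: CONVERGES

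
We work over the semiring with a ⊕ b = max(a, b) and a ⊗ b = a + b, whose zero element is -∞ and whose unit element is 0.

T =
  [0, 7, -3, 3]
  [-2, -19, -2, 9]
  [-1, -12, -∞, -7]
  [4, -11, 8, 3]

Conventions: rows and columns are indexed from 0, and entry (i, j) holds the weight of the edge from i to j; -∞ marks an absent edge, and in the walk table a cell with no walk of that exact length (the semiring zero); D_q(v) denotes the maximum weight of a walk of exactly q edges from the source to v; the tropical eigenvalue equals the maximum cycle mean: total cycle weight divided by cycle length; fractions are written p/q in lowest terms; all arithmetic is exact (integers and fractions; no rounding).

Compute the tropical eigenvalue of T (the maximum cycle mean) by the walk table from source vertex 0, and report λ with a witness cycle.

q=0: [0, -∞, -∞, -∞]
q=1: [0, 7, -3, 3]
q=2: [7, 7, 11, 16]
q=3: [20, 14, 24, 19]
q=4: [23, 27, 27, 23]
Optimal cycle mean attained by: cycle 0->1->3->0, total 7 + 9 + 4, length 3.
Answer: λ = 20/3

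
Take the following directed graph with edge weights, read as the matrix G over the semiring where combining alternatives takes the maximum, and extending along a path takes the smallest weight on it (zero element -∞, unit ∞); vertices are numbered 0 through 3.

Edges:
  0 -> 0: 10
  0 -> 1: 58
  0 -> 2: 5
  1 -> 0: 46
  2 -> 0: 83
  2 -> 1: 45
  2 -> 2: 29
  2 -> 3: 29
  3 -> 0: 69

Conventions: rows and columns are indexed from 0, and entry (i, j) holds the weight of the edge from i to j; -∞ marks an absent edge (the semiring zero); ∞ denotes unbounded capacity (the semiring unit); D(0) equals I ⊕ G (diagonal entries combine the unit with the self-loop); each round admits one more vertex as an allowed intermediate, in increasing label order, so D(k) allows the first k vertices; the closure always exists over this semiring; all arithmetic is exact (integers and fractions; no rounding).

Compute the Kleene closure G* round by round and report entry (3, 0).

D(0):
  [∞, 58, 5, -∞]
  [46, ∞, -∞, -∞]
  [83, 45, ∞, 29]
  [69, -∞, -∞, ∞]
D(1):
  [∞, 58, 5, -∞]
  [46, ∞, 5, -∞]
  [83, 58, ∞, 29]
  [69, 58, 5, ∞]
D(2):
  [∞, 58, 5, -∞]
  [46, ∞, 5, -∞]
  [83, 58, ∞, 29]
  [69, 58, 5, ∞]
D(3):
  [∞, 58, 5, 5]
  [46, ∞, 5, 5]
  [83, 58, ∞, 29]
  [69, 58, 5, ∞]
D(4):
  [∞, 58, 5, 5]
  [46, ∞, 5, 5]
  [83, 58, ∞, 29]
  [69, 58, 5, ∞]
Answer: G*[3][0] = 69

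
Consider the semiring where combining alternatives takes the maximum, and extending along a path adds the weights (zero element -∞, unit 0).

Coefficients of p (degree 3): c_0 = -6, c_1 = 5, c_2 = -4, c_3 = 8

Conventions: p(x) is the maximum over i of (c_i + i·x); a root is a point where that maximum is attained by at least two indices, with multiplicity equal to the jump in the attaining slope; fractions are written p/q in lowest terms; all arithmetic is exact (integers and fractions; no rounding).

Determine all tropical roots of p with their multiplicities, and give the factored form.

hull edge (i=0, c=-6) to (i=1, c=5): slope 11, span 1
hull edge (i=1, c=5) to (i=3, c=8): slope 3/2, span 2
Factored form: p(x) = 8 ⊗ (x ⊕ (-11)) ⊗ (x ⊕ (-3/2)) ⊗ (x ⊕ (-3/2))
Answer: roots = -11 (mult 1), -3/2 (mult 2)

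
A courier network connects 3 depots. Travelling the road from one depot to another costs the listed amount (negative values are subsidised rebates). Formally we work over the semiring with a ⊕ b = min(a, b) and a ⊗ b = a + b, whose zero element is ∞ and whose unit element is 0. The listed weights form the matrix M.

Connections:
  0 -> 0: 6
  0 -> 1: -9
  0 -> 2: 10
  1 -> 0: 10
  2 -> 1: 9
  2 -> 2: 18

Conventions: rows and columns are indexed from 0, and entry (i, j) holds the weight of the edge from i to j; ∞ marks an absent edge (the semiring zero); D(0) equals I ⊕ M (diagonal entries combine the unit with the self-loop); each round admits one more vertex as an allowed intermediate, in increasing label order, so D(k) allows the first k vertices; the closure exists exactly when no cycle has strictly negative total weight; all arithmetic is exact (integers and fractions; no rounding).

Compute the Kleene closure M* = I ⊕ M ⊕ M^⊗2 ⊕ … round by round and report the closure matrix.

D(0):
  [0, -9, 10]
  [10, 0, ∞]
  [∞, 9, 0]
D(1):
  [0, -9, 10]
  [10, 0, 20]
  [∞, 9, 0]
D(2):
  [0, -9, 10]
  [10, 0, 20]
  [19, 9, 0]
D(3):
  [0, -9, 10]
  [10, 0, 20]
  [19, 9, 0]
Answer: M* = [[0, -9, 10], [10, 0, 20], [19, 9, 0]]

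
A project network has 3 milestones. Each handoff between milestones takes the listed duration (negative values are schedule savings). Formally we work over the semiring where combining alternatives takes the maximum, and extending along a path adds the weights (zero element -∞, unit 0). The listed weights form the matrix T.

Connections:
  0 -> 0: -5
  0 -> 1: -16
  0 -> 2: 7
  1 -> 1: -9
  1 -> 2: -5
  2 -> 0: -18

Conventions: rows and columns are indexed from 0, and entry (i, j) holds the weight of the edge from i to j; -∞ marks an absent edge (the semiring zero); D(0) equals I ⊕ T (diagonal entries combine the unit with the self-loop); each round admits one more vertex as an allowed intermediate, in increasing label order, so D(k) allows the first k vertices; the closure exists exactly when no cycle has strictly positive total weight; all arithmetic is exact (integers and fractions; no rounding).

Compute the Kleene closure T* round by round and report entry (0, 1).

D(0):
  [0, -16, 7]
  [-∞, 0, -5]
  [-18, -∞, 0]
D(1):
  [0, -16, 7]
  [-∞, 0, -5]
  [-18, -34, 0]
D(2):
  [0, -16, 7]
  [-∞, 0, -5]
  [-18, -34, 0]
D(3):
  [0, -16, 7]
  [-23, 0, -5]
  [-18, -34, 0]
Answer: T*[0][1] = -16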